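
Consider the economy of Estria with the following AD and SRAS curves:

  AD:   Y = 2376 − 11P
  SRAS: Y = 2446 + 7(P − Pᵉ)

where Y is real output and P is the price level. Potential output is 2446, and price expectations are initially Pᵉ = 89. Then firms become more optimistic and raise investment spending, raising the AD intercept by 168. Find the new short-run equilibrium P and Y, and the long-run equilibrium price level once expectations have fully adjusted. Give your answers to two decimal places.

AD shifts right: new AD is Y = 2544 − 11P. With Pᵉ = 89, SRAS is Y = 1823 + 7P.
Short run: 2544 − 11P = 1823 + 7P gives 721 = 18P, so P = 40.06 and Y = 2544 − 11P = 2103.39.
Y = 2103.39 is below potential 2446; expectations adjust and SRAS shifts right until Y = 2446.
Long run: on the new AD curve, 2446 = 2544 − 11P gives P = 8.91.

Short run: P = 40.06, Y = 2103.39. Long run: P = 8.91.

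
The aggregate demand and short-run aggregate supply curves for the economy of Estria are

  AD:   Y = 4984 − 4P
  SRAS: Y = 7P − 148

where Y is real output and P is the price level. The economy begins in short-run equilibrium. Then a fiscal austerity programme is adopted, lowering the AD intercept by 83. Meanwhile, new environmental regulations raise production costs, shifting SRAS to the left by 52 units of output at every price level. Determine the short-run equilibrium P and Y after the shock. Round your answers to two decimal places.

After both shocks: AD is Y = 4901 − 4P and SRAS is Y = 7P − 200.
Setting them equal: 5101 = 11P, so P = 463.73.
Substituting into AD, Y = 3046.09.

P = 463.73, Y = 3046.09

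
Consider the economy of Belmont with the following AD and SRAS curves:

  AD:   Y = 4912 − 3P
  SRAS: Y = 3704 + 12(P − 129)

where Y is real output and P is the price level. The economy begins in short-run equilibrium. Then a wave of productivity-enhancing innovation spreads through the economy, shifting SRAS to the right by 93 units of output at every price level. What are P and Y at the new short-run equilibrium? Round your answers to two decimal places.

P = 177.53, Y = 4379.40

This is a positive supply shock: SRAS shifts right.
New SRAS: Y = 2249 + 12P.
Set AD = SRAS: 4912 − 3P = 2249 + 12P, so 2663 = 15P and P = 177.53.
Substituting into AD, Y = 4379.40.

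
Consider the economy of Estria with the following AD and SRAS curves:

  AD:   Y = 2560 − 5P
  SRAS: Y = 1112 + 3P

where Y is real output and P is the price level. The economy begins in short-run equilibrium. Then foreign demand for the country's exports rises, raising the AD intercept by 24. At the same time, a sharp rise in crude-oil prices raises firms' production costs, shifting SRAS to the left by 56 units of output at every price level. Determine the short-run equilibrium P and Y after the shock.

After both shocks: AD is Y = 2584 − 5P and SRAS is Y = 1056 + 3P.
Setting them equal: 1528 = 8P, so P = 191.
Y = 2584 − 5·191 = 1629.

P = 191, Y = 1629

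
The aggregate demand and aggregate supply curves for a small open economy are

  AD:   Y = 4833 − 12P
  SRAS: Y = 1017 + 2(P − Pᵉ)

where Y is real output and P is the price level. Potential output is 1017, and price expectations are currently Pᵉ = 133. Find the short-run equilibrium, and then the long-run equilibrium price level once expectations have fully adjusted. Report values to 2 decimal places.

Short run: P = 291.57, Y = 1334.14. Long run: P = 318.00.

Short run: with Pᵉ = 133, SRAS is Y = 751 + 2P. Setting AD = SRAS gives 4082 = 14P, so P = 291.57 and Y = 4833 − 12P = 1334.14.
Output 1334.14 is above potential 1017, so over time expected prices rise and SRAS shifts left until Y returns to 1017.
Long run: Y = 1017 on the AD curve gives 1017 = 4833 − 12P, so P = 318.00.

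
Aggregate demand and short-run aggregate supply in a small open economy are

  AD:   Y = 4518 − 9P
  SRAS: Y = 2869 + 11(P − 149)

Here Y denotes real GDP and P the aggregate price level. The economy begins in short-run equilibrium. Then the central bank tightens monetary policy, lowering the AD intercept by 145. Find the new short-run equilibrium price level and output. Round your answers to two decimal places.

P = 157.15, Y = 2958.65

This is a negative demand shock: AD shifts left.
New AD: Y = 4373 − 9P.
SRAS can be written Y = 1230 + 11P.
Set AD = SRAS: 4373 − 9P = 1230 + 11P, so 3143 = 20P and P = 157.15.
Substituting into AD, Y = 2958.65.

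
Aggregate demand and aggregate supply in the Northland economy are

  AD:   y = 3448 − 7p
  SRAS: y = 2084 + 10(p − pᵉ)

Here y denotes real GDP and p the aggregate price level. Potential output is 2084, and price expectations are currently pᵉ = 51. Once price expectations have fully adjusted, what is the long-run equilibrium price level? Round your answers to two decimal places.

Short run: with pᵉ = 51, SRAS is y = 1574 + 10p. Setting AD = SRAS gives 1874 = 17p, so p = 110.24 and y = 3448 − 7p = 2676.35.
Output 2676.35 is above potential 2084, so over time expected prices rise and SRAS shifts left until y returns to 2084.
Long run: y = 2084 on the AD curve gives 2084 = 3448 − 7p, so p = 194.86.

Long-run p = 194.86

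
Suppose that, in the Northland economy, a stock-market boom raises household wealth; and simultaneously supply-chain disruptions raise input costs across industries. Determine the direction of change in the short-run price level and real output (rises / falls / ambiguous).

Price level: rises; output: ambiguous

The first event is a positive demand shock: AD shifts right, which by itself pushes P up and Y up.
The second is an adverse supply shock: SRAS shifts left, which by itself pushes P up and Y down.
Both shocks push P up, so P rises. The two shocks push Y in opposite directions, so the effect on Y is ambiguous.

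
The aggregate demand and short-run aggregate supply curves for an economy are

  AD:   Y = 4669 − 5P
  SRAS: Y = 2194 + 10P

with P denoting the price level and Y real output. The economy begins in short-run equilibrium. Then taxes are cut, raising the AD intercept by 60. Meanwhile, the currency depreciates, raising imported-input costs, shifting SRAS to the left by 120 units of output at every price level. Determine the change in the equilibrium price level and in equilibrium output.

After both shocks: AD is Y = 4729 − 5P and SRAS is Y = 2074 + 10P.
Setting them equal: 2655 = 15P, so P = 177.
Y = 4729 − 5·177 = 3844.
Initially P = 165, Y = 3844, so ΔP = +12 and ΔY = +0.

ΔP = +12, ΔY = +0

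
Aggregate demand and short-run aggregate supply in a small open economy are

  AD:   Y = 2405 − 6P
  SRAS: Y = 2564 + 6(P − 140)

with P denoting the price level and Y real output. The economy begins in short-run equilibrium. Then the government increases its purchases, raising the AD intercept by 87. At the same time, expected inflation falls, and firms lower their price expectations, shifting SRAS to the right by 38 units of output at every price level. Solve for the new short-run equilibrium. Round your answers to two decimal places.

P = 60.83, Y = 2127.00

After both shocks: AD is Y = 2492 − 6P and SRAS is Y = 1762 + 6P.
Setting them equal: 730 = 12P, so P = 60.83.
Substituting into AD, Y = 2127.00.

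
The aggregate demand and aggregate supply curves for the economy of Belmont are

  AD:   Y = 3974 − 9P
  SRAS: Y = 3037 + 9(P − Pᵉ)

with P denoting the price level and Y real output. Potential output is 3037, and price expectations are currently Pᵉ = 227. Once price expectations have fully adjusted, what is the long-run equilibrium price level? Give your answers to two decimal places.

Long-run P = 104.11

Short run: with Pᵉ = 227, SRAS is Y = 994 + 9P. Setting AD = SRAS gives 2980 = 18P, so P = 165.56 and Y = 3974 − 9P = 2484.00.
Output 2484.00 is below potential 3037, so over time expected prices fall and SRAS shifts right until Y returns to 3037.
Long run: Y = 3037 on the AD curve gives 3037 = 3974 − 9P, so P = 104.11.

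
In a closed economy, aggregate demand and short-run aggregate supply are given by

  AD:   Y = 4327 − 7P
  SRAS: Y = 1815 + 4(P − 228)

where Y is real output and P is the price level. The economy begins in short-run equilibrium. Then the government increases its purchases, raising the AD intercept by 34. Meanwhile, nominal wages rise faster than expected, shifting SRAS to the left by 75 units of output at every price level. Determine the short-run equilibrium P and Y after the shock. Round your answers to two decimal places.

P = 321.18, Y = 2112.73

After both shocks: AD is Y = 4361 − 7P and SRAS is Y = 828 + 4P.
Setting them equal: 3533 = 11P, so P = 321.18.
Substituting into AD, Y = 2112.73.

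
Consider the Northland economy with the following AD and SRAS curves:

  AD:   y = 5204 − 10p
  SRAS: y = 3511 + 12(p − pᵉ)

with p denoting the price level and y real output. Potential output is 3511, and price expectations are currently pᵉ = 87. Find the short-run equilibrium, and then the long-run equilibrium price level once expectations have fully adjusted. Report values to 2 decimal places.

Short run: p = 124.41, y = 3959.91. Long run: p = 169.30.

Short run: with pᵉ = 87, SRAS is y = 2467 + 12p. Setting AD = SRAS gives 2737 = 22p, so p = 124.41 and y = 5204 − 10p = 3959.91.
Output 3959.91 is above potential 3511, so over time expected prices rise and SRAS shifts left until y returns to 3511.
Long run: y = 3511 on the AD curve gives 3511 = 5204 − 10p, so p = 169.30.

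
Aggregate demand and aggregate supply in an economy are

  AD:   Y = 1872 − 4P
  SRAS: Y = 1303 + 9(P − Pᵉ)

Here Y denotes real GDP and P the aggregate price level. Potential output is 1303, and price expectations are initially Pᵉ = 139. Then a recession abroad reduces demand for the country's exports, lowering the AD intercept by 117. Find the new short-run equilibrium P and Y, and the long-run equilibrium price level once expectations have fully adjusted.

AD shifts left: new AD is Y = 1755 − 4P. With Pᵉ = 139, SRAS is Y = 52 + 9P.
Short run: 1755 − 4P = 52 + 9P gives 1703 = 13P, so P = 131 and Y = 1755 − 4·131 = 1231.
Y = 1231 is below potential 1303; expectations adjust and SRAS shifts right until Y = 1303.
Long run: on the new AD curve, 1303 = 1755 − 4P gives P = 113.

Short run: P = 131, Y = 1231. Long run: P = 113.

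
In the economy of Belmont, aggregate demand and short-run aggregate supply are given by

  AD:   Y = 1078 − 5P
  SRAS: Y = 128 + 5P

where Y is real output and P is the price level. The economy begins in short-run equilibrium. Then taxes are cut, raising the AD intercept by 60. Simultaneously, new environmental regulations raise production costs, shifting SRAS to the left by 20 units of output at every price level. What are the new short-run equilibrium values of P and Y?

After both shocks: AD is Y = 1138 − 5P and SRAS is Y = 108 + 5P.
Setting them equal: 1030 = 10P, so P = 103.
Y = 1138 − 5·103 = 623.

P = 103, Y = 623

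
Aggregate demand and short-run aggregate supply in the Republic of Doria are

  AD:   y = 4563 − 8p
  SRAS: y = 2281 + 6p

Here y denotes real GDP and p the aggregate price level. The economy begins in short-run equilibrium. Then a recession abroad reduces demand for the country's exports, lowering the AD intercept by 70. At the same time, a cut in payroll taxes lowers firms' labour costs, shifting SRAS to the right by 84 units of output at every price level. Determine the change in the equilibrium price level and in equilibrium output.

After both shocks: AD is y = 4493 − 8p and SRAS is y = 2365 + 6p.
Setting them equal: 2128 = 14p, so p = 152.
y = 4493 − 8·152 = 3277.
Initially p = 163, y = 3259, so Δp = -11 and Δy = +18.

Δp = -11, Δy = +18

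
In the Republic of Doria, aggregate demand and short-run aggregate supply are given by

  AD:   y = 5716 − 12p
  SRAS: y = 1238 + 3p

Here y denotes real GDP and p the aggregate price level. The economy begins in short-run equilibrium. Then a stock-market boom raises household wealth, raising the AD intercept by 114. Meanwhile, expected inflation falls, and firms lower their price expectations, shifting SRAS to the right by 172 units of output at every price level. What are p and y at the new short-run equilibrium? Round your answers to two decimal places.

After both shocks: AD is y = 5830 − 12p and SRAS is y = 1410 + 3p.
Setting them equal: 4420 = 15p, so p = 294.67.
Substituting into AD, y = 2294.00.

p = 294.67, y = 2294.00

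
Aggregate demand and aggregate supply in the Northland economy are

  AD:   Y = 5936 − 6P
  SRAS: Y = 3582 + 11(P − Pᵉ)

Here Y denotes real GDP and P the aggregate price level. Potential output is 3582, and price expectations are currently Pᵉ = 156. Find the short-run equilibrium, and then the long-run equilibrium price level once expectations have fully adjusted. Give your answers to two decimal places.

Short run: with Pᵉ = 156, SRAS is Y = 1866 + 11P. Setting AD = SRAS gives 4070 = 17P, so P = 239.41 and Y = 5936 − 6P = 4499.53.
Output 4499.53 is above potential 3582, so over time expected prices rise and SRAS shifts left until Y returns to 3582.
Long run: Y = 3582 on the AD curve gives 3582 = 5936 − 6P, so P = 392.33.

Short run: P = 239.41, Y = 4499.53. Long run: P = 392.33.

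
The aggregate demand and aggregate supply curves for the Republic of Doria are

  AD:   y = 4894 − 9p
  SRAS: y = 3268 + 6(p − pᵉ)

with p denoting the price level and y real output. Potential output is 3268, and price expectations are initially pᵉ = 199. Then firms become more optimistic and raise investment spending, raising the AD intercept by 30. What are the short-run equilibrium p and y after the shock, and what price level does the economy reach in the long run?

AD shifts right: new AD is y = 4924 − 9p. With pᵉ = 199, SRAS is y = 2074 + 6p.
Short run: 4924 − 9p = 2074 + 6p gives 2850 = 15p, so p = 190 and y = 4924 − 9·190 = 3214.
y = 3214 is below potential 3268; expectations adjust and SRAS shifts right until y = 3268.
Long run: on the new AD curve, 3268 = 4924 − 9p gives p = 184.

Short run: p = 190, y = 3214. Long run: p = 184.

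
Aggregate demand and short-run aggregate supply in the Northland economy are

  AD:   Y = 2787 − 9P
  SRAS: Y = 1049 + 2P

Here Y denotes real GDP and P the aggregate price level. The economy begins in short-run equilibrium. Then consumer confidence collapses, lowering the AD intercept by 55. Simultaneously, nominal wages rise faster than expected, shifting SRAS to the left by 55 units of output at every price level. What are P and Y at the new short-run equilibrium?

After both shocks: AD is Y = 2732 − 9P and SRAS is Y = 994 + 2P.
Setting them equal: 1738 = 11P, so P = 158.
Y = 2732 − 9·158 = 1310.

P = 158, Y = 1310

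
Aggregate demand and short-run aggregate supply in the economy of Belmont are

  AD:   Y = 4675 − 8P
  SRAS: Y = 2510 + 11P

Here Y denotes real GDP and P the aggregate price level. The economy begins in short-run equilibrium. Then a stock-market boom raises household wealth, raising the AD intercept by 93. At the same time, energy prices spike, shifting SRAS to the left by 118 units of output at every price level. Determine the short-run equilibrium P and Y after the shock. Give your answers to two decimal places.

P = 125.05, Y = 3767.58

After both shocks: AD is Y = 4768 − 8P and SRAS is Y = 2392 + 11P.
Setting them equal: 2376 = 19P, so P = 125.05.
Substituting into AD, Y = 3767.58.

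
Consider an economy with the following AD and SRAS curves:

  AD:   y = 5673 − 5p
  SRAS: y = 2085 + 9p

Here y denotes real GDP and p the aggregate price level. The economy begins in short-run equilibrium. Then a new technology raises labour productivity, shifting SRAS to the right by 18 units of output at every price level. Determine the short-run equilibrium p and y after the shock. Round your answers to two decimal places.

p = 255.00, y = 4398.00

This is a positive supply shock: SRAS shifts right.
New SRAS: y = 2103 + 9p.
Set AD = SRAS: 5673 − 5p = 2103 + 9p, so 3570 = 14p and p = 255.00.
Substituting into AD, y = 4398.00.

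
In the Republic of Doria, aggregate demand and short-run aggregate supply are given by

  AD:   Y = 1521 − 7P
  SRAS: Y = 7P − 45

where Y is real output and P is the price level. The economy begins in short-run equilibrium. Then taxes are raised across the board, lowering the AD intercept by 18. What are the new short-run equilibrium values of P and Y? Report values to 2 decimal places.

P = 110.57, Y = 729.00

This is a negative demand shock: AD shifts left.
New AD: Y = 1503 − 7P.
Set AD = SRAS: 1503 − 7P = 7P − 45, so 1548 = 14P and P = 110.57.
Substituting into AD, Y = 729.00.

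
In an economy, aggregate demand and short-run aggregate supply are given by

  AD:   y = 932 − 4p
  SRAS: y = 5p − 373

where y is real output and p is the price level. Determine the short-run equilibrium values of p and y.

Set AD = SRAS: 932 − 4p = 5p − 373, so 1305 = 9p and p = 145.
Then y = 932 − 4·145 = 352.

p = 145, y = 352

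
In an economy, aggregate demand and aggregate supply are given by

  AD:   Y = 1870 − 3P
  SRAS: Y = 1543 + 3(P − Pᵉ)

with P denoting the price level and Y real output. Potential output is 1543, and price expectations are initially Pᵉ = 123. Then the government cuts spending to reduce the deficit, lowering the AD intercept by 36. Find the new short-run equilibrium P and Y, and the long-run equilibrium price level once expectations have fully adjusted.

AD shifts left: new AD is Y = 1834 − 3P. With Pᵉ = 123, SRAS is Y = 1174 + 3P.
Short run: 1834 − 3P = 1174 + 3P gives 660 = 6P, so P = 110 and Y = 1834 − 3·110 = 1504.
Y = 1504 is below potential 1543; expectations adjust and SRAS shifts right until Y = 1543.
Long run: on the new AD curve, 1543 = 1834 − 3P gives P = 97.

Short run: P = 110, Y = 1504. Long run: P = 97.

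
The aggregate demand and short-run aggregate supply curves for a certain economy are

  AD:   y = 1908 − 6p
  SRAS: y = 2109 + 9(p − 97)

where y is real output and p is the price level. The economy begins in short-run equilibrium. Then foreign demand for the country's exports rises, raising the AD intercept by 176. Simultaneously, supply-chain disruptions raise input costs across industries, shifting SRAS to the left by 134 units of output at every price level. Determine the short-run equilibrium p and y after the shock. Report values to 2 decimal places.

p = 65.47, y = 1691.20

After both shocks: AD is y = 2084 − 6p and SRAS is y = 1102 + 9p.
Setting them equal: 982 = 15p, so p = 65.47.
Substituting into AD, y = 1691.20.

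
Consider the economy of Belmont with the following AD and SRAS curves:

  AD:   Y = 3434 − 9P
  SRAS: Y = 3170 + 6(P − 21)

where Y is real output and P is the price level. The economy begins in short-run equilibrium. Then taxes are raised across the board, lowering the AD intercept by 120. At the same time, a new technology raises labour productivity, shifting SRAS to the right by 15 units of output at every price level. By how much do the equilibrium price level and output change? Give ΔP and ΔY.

ΔP = -9, ΔY = -39

After both shocks: AD is Y = 3314 − 9P and SRAS is Y = 3059 + 6P.
Setting them equal: 255 = 15P, so P = 17.
Y = 3314 − 9·17 = 3161.
Initially P = 26, Y = 3200, so ΔP = -9 and ΔY = -39.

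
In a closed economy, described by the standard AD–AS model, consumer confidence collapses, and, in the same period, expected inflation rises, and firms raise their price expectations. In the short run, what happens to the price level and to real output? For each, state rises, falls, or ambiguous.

The first event is a negative demand shock: AD shifts left, which by itself pushes P down and Y down.
The second is an adverse supply shock: SRAS shifts left, which by itself pushes P up and Y down.
The two shocks push P in opposite directions, so the effect on P is ambiguous. Both shocks push Y down, so Y falls.

Price level: ambiguous; output: falls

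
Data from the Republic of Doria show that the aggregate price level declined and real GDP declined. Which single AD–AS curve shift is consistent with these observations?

P fell and Y fell. An AD shift moves P and Y in the same direction; an SRAS shift moves them in opposite directions.
Here P and Y moved in the same direction, so the AD curve shifted.
Since Y fell, AD shifted left.

AD shifted left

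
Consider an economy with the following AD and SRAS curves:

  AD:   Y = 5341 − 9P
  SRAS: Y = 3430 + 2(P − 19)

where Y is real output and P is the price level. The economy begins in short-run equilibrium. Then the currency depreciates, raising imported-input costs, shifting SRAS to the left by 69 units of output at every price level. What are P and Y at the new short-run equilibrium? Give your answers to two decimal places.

This is a negative supply shock: SRAS shifts left.
New SRAS: Y = 3323 + 2P.
Set AD = SRAS: 5341 − 9P = 3323 + 2P, so 2018 = 11P and P = 183.45.
Substituting into AD, Y = 3689.91.

P = 183.45, Y = 3689.91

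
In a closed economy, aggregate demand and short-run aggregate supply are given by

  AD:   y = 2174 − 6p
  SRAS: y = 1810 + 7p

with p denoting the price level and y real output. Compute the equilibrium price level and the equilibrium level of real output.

Set AD = SRAS: 2174 − 6p = 1810 + 7p, so 364 = 13p and p = 28.
Then y = 2174 − 6·28 = 2006.

p = 28, y = 2006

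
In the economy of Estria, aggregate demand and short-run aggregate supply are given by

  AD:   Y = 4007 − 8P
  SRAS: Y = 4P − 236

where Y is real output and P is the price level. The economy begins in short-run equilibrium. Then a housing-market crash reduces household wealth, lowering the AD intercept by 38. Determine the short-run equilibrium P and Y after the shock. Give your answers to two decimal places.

P = 350.42, Y = 1165.67

This is a negative demand shock: AD shifts left.
New AD: Y = 3969 − 8P.
Set AD = SRAS: 3969 − 8P = 4P − 236, so 4205 = 12P and P = 350.42.
Substituting into AD, Y = 1165.67.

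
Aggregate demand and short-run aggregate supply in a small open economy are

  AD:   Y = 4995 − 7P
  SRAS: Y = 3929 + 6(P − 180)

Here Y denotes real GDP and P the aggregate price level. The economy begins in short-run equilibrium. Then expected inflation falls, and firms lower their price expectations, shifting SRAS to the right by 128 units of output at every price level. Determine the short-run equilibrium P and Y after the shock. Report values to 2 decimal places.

This is a positive supply shock: SRAS shifts right.
New SRAS: Y = 2977 + 6P.
Set AD = SRAS: 4995 − 7P = 2977 + 6P, so 2018 = 13P and P = 155.23.
Substituting into AD, Y = 3908.38.

P = 155.23, Y = 3908.38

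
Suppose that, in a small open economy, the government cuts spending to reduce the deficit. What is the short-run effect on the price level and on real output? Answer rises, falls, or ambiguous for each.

Price level: falls; output: falls

This is a negative demand shock: AD shifts left.
Moving along the upward-sloping SRAS curve, P falls and Y falls.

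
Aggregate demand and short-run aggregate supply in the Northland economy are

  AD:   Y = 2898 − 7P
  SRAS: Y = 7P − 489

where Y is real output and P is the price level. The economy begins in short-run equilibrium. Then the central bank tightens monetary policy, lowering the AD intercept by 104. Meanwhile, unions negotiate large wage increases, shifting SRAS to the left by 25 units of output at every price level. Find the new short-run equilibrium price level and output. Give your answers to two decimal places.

After both shocks: AD is Y = 2794 − 7P and SRAS is Y = 7P − 514.
Setting them equal: 3308 = 14P, so P = 236.29.
Substituting into AD, Y = 1140.00.

P = 236.29, Y = 1140.00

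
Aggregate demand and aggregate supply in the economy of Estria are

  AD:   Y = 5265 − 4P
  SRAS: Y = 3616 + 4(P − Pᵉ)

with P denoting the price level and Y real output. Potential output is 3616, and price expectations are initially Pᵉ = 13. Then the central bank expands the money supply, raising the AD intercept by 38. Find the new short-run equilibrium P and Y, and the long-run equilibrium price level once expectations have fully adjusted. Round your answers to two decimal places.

Short run: P = 217.38, Y = 4433.50. Long run: P = 421.75.

AD shifts right: new AD is Y = 5303 − 4P. With Pᵉ = 13, SRAS is Y = 3564 + 4P.
Short run: 5303 − 4P = 3564 + 4P gives 1739 = 8P, so P = 217.38 and Y = 5303 − 4P = 4433.50.
Y = 4433.50 is above potential 3616; expectations adjust and SRAS shifts left until Y = 3616.
Long run: on the new AD curve, 3616 = 5303 − 4P gives P = 421.75.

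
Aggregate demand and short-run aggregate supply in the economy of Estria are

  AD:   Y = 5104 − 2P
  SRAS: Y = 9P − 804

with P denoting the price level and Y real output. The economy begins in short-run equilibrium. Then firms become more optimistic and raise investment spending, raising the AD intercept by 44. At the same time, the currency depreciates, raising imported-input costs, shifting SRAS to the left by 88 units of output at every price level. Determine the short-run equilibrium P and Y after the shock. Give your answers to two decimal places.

After both shocks: AD is Y = 5148 − 2P and SRAS is Y = 9P − 892.
Setting them equal: 6040 = 11P, so P = 549.09.
Substituting into AD, Y = 4049.82.

P = 549.09, Y = 4049.82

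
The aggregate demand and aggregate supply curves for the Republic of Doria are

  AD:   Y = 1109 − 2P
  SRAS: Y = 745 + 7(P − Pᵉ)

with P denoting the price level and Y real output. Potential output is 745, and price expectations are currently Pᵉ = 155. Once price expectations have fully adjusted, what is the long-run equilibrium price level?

Short run: with Pᵉ = 155, SRAS is Y = 7P − 340. Setting AD = SRAS gives 1449 = 9P, so P = 161 and Y = 1109 − 2·161 = 787.
Output 787 is above potential 745, so over time expected prices rise and SRAS shifts left until Y returns to 745.
Long run: Y = 745 on the AD curve gives 745 = 1109 − 2P, so P = 182.

Long-run P = 182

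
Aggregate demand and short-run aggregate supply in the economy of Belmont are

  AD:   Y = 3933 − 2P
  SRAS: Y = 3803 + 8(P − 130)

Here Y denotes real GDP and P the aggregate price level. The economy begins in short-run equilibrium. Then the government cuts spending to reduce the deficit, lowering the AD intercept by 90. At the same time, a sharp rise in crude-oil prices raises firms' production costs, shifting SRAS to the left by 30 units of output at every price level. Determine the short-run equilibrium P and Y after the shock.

P = 111, Y = 3621

After both shocks: AD is Y = 3843 − 2P and SRAS is Y = 2733 + 8P.
Setting them equal: 1110 = 10P, so P = 111.
Y = 3843 − 2·111 = 3621.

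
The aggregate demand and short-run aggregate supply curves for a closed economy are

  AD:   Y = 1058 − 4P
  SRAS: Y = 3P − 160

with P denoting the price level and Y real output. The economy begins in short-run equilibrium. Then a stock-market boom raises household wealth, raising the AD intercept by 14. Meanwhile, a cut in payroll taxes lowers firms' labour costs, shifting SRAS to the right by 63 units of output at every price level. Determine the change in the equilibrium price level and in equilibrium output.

After both shocks: AD is Y = 1072 − 4P and SRAS is Y = 3P − 97.
Setting them equal: 1169 = 7P, so P = 167.
Y = 1072 − 4·167 = 404.
Initially P = 174, Y = 362, so ΔP = -7 and ΔY = +42.

ΔP = -7, ΔY = +42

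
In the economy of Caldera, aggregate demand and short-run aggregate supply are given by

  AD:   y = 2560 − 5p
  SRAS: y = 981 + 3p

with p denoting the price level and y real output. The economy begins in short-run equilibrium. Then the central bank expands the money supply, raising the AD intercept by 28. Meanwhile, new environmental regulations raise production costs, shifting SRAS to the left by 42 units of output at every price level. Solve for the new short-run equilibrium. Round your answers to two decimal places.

p = 206.13, y = 1557.38

After both shocks: AD is y = 2588 − 5p and SRAS is y = 939 + 3p.
Setting them equal: 1649 = 8p, so p = 206.13.
Substituting into AD, y = 1557.38.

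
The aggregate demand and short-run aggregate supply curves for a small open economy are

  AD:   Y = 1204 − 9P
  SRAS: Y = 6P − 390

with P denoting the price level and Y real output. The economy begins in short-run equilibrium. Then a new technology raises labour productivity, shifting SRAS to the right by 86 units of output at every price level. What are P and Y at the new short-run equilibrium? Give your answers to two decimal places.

P = 100.53, Y = 299.20

This is a positive supply shock: SRAS shifts right.
New SRAS: Y = 6P − 304.
Set AD = SRAS: 1204 − 9P = 6P − 304, so 1508 = 15P and P = 100.53.
Substituting into AD, Y = 299.20.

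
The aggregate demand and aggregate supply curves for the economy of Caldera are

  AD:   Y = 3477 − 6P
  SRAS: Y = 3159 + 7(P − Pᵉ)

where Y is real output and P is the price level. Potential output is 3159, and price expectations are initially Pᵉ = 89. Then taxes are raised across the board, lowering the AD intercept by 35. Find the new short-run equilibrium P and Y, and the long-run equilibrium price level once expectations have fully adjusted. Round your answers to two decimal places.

AD shifts left: new AD is Y = 3442 − 6P. With Pᵉ = 89, SRAS is Y = 2536 + 7P.
Short run: 3442 − 6P = 2536 + 7P gives 906 = 13P, so P = 69.69 and Y = 3442 − 6P = 3023.85.
Y = 3023.85 is below potential 3159; expectations adjust and SRAS shifts right until Y = 3159.
Long run: on the new AD curve, 3159 = 3442 − 6P gives P = 47.17.

Short run: P = 69.69, Y = 3023.85. Long run: P = 47.17.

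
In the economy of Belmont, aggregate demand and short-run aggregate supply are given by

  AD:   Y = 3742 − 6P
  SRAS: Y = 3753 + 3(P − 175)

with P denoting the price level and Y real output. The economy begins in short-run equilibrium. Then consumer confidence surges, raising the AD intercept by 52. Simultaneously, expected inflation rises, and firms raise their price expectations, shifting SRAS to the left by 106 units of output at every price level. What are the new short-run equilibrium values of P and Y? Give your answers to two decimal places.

After both shocks: AD is Y = 3794 − 6P and SRAS is Y = 3122 + 3P.
Setting them equal: 672 = 9P, so P = 74.67.
Substituting into AD, Y = 3346.00.

P = 74.67, Y = 3346.00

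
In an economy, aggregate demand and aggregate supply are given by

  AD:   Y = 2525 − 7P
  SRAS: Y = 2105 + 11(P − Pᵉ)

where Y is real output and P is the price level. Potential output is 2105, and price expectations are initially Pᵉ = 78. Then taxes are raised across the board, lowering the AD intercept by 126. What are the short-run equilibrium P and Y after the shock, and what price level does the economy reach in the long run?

AD shifts left: new AD is Y = 2399 − 7P. With Pᵉ = 78, SRAS is Y = 1247 + 11P.
Short run: 2399 − 7P = 1247 + 11P gives 1152 = 18P, so P = 64 and Y = 2399 − 7·64 = 1951.
Y = 1951 is below potential 2105; expectations adjust and SRAS shifts right until Y = 2105.
Long run: on the new AD curve, 2105 = 2399 − 7P gives P = 42.

Short run: P = 64, Y = 1951. Long run: P = 42.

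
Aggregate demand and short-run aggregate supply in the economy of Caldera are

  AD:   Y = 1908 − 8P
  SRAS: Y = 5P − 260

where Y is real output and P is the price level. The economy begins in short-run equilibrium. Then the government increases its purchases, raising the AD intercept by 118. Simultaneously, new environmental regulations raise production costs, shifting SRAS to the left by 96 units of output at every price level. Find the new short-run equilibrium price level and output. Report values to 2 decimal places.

After both shocks: AD is Y = 2026 − 8P and SRAS is Y = 5P − 356.
Setting them equal: 2382 = 13P, so P = 183.23.
Substituting into AD, Y = 560.15.

P = 183.23, Y = 560.15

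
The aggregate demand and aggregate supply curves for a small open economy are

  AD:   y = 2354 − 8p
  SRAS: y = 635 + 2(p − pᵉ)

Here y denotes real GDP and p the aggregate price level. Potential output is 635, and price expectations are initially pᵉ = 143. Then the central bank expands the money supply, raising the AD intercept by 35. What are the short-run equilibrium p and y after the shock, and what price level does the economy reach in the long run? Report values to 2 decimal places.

Short run: p = 204.00, y = 757.00. Long run: p = 219.25.

AD shifts right: new AD is y = 2389 − 8p. With pᵉ = 143, SRAS is y = 349 + 2p.
Short run: 2389 − 8p = 349 + 2p gives 2040 = 10p, so p = 204.00 and y = 2389 − 8p = 757.00.
y = 757.00 is above potential 635; expectations adjust and SRAS shifts left until y = 635.
Long run: on the new AD curve, 635 = 2389 − 8p gives p = 219.25.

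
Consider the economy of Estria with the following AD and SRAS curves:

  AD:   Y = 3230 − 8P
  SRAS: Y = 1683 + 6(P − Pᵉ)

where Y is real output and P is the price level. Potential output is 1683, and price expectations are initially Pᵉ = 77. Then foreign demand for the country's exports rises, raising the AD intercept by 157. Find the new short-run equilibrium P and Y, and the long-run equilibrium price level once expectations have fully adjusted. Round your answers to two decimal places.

Short run: P = 154.71, Y = 2149.29. Long run: P = 213.00.

AD shifts right: new AD is Y = 3387 − 8P. With Pᵉ = 77, SRAS is Y = 1221 + 6P.
Short run: 3387 − 8P = 1221 + 6P gives 2166 = 14P, so P = 154.71 and Y = 3387 − 8P = 2149.29.
Y = 2149.29 is above potential 1683; expectations adjust and SRAS shifts left until Y = 1683.
Long run: on the new AD curve, 1683 = 3387 − 8P gives P = 213.00.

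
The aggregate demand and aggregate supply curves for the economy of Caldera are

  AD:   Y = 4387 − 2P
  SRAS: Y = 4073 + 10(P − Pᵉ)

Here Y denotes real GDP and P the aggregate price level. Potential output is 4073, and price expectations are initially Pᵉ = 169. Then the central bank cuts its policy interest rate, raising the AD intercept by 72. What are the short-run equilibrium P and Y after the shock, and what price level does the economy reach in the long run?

Short run: P = 173, Y = 4113. Long run: P = 193.

AD shifts right: new AD is Y = 4459 − 2P. With Pᵉ = 169, SRAS is Y = 2383 + 10P.
Short run: 4459 − 2P = 2383 + 10P gives 2076 = 12P, so P = 173 and Y = 4459 − 2·173 = 4113.
Y = 4113 is above potential 4073; expectations adjust and SRAS shifts left until Y = 4073.
Long run: on the new AD curve, 4073 = 4459 − 2P gives P = 193.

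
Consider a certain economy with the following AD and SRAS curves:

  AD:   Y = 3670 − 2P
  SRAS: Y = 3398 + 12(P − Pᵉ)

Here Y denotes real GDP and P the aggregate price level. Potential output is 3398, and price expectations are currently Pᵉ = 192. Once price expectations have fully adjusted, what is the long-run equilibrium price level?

Long-run P = 136

Short run: with Pᵉ = 192, SRAS is Y = 1094 + 12P. Setting AD = SRAS gives 2576 = 14P, so P = 184 and Y = 3670 − 2·184 = 3302.
Output 3302 is below potential 3398, so over time expected prices fall and SRAS shifts right until Y returns to 3398.
Long run: Y = 3398 on the AD curve gives 3398 = 3670 − 2P, so P = 136.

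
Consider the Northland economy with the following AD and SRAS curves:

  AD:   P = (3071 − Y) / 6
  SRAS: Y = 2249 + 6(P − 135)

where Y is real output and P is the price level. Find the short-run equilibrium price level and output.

Write SRAS as Y = 2249 + 6P − 810 = 1439 + 6P.
Rearrange AD to Y = 3071 − 6P.
Set AD = SRAS: 3071 − 6P = 1439 + 6P, so 1632 = 12P and P = 136.
Then Y = 3071 − 6·136 = 2255.

P = 136, Y = 2255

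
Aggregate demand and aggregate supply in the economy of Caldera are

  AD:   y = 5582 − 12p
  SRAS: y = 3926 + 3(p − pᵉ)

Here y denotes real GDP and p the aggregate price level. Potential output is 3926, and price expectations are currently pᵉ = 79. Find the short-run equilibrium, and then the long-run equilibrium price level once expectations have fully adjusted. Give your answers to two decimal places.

Short run: p = 126.20, y = 4067.60. Long run: p = 138.00.

Short run: with pᵉ = 79, SRAS is y = 3689 + 3p. Setting AD = SRAS gives 1893 = 15p, so p = 126.20 and y = 5582 − 12p = 4067.60.
Output 4067.60 is above potential 3926, so over time expected prices rise and SRAS shifts left until y returns to 3926.
Long run: y = 3926 on the AD curve gives 3926 = 5582 − 12p, so p = 138.00.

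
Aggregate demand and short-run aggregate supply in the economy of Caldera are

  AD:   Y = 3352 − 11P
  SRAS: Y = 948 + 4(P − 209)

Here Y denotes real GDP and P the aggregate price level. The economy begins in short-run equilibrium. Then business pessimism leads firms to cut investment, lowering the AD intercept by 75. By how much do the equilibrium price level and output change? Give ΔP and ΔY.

ΔP = -5, ΔY = -20

This is a negative demand shock: AD shifts left.
New AD: Y = 3277 − 11P.
SRAS can be written Y = 112 + 4P.
Set AD = SRAS: 3277 − 11P = 112 + 4P, so 3165 = 15P and P = 211.
Y = 3277 − 11·211 = 956.
Initially P = 216, Y = 976, so ΔP = -5 and ΔY = -20.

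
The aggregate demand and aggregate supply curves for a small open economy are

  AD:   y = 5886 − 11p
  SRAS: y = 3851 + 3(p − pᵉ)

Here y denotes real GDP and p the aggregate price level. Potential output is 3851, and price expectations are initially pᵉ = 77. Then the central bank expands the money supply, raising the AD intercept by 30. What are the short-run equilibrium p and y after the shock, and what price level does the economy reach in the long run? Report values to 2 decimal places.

AD shifts right: new AD is y = 5916 − 11p. With pᵉ = 77, SRAS is y = 3620 + 3p.
Short run: 5916 − 11p = 3620 + 3p gives 2296 = 14p, so p = 164.00 and y = 5916 − 11p = 4112.00.
y = 4112.00 is above potential 3851; expectations adjust and SRAS shifts left until y = 3851.
Long run: on the new AD curve, 3851 = 5916 − 11p gives p = 187.73.

Short run: p = 164.00, y = 4112.00. Long run: p = 187.73.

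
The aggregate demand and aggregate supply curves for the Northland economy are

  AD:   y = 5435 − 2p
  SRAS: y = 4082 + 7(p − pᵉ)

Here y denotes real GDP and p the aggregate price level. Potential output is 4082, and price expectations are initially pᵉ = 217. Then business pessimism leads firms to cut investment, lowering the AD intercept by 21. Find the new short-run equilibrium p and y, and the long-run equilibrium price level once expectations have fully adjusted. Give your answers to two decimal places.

Short run: p = 316.78, y = 4780.44. Long run: p = 666.00.

AD shifts left: new AD is y = 5414 − 2p. With pᵉ = 217, SRAS is y = 2563 + 7p.
Short run: 5414 − 2p = 2563 + 7p gives 2851 = 9p, so p = 316.78 and y = 5414 − 2p = 4780.44.
y = 4780.44 is above potential 4082; expectations adjust and SRAS shifts left until y = 4082.
Long run: on the new AD curve, 4082 = 5414 − 2p gives p = 666.00.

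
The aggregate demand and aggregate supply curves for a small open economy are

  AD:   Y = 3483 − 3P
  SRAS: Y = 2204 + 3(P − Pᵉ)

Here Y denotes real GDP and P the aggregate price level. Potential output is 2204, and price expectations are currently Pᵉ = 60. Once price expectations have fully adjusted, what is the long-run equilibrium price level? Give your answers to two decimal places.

Long-run P = 426.33

Short run: with Pᵉ = 60, SRAS is Y = 2024 + 3P. Setting AD = SRAS gives 1459 = 6P, so P = 243.17 and Y = 3483 − 3P = 2753.50.
Output 2753.50 is above potential 2204, so over time expected prices rise and SRAS shifts left until Y returns to 2204.
Long run: Y = 2204 on the AD curve gives 2204 = 3483 − 3P, so P = 426.33.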